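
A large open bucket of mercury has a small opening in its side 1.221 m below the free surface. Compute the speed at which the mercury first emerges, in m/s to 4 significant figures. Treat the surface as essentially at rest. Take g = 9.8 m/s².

v ≈ 4.892 m/s

Torricelli's result v = √(2gh) gives v = √(2·9.8·1.221) = 4.892 m/s.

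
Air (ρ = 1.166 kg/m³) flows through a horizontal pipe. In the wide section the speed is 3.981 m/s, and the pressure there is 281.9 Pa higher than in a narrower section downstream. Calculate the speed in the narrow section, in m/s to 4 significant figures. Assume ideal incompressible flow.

Horizontal Bernoulli: P₁ + ½ρv₁² = P₂ + ½ρv₂², so v₂² = v₁² + 2(P₁ − P₂)/ρ.
v₂ = √(3.981² + 2·281.9/1.166) = √(15.85 + 483.5) = 22.35 m/s.

v₂ ≈ 22.35 m/s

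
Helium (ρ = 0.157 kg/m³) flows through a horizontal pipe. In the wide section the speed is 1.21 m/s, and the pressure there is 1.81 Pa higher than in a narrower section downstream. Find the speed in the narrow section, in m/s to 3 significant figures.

v₂ ≈ 4.95 m/s

With h₁ = h₂, rearranging Bernoulli gives v₂ = √(v₁² + 2ΔP/ρ).
v₂ = √(1.21² + 2·1.81/0.157) = √(1.46 + 23.1) = 4.95 m/s.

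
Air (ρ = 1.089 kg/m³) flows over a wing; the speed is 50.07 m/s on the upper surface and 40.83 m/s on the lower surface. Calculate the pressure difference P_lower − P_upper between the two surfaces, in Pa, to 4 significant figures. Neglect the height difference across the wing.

The pressure is lower where the speed is higher: ΔP = ½ρ(v_up² − v_low²).
ΔP = ½·1.089·(50.07² − 40.83²) = 457.3 Pa.

ΔP ≈ 457.3 Pa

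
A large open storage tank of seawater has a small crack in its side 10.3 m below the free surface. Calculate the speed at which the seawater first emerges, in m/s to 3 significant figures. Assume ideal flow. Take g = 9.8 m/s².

v ≈ 14.2 m/s

With the surface at rest and both surface and jet at atmospheric pressure, Bernoulli gives ρg h = ½ρv², so v = √(2gh) = √(2·9.8·10.3) = 14.2 m/s.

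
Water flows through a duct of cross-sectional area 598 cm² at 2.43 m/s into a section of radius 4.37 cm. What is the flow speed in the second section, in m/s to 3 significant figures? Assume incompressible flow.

By continuity, v₂ = v₁·A₁/A₂ = 2.43·(598/60.0) = 24.2 m/s.

v₂ = 24.2 m/s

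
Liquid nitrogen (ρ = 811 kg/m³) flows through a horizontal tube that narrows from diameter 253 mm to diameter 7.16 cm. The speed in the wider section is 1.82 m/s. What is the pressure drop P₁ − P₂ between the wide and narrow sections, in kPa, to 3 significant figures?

208 kPa

The volume flow rate is constant, so v₂ = (A₁/A₂)v₁ = (503/40.3)·1.82 = 22.7 m/s.
Along the horizontal streamline, P + ½ρv² is constant.
P₁ − P₂ = ½·811·(22.7² − 1.82²) = ½·811·513 = 208000 Pa.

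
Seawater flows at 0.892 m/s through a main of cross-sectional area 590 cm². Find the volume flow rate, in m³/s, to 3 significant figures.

Q = A·v = 0.0590 m² × 0.892 m/s = 0.0526 m³/s.

0.0526 m³/s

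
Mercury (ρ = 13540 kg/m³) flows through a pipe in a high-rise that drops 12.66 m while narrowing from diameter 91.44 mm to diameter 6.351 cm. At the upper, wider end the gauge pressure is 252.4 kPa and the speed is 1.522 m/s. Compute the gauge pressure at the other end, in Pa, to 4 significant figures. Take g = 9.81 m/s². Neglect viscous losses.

P₂ ≈ 1882000 Pa

By continuity, v₂ = v₁·A₁/A₂ = 1.522·(65.67/31.68) = 3.155 m/s.
Energy conservation along the streamline gives P₂ = P₁ − ½ρ(v₂² − v₁²) − ρg(h₂ − h₁).
P₂ = 252400 + ½·13540·(1.522² − 3.155²) − 13540·9.81·(−12.66) = 252400 + (-51710) − (-1682000) = 1882000 Pa.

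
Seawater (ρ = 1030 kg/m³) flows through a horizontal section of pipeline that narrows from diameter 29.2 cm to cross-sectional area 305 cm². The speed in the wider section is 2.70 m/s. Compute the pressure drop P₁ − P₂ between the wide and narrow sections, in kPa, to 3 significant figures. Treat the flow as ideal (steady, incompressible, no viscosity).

By continuity, v₂ = v₁·A₁/A₂ = 2.70·(670/305) = 5.93 m/s.
Along the horizontal streamline, P + ½ρv² is constant.
P₁ − P₂ = ½·1030·(5.93² − 2.70²) = ½·1030·27.9 = 14300 Pa.

ΔP = 14.3 kPa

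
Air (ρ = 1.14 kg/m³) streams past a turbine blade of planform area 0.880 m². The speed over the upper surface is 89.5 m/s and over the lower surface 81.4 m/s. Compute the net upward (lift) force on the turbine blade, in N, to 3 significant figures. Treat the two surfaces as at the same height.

With equal heights on the two surfaces, Bernoulli gives P_lower − P_upper = ½ρ(v_upper² − v_lower²).
ΔP = ½·1.14·(89.5² − 81.4²) = 789 Pa.
Lift = ΔP · A = 789 × 0.880 = 694 N.

694 N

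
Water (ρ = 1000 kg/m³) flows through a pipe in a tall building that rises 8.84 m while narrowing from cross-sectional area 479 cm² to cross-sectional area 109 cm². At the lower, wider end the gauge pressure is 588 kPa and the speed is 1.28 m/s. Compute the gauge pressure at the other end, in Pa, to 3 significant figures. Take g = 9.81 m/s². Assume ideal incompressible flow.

P₂ = 486000 Pa

By continuity, v₂ = v₁·A₁/A₂ = 1.28·(479/109) = 5.62 m/s.
Bernoulli: P₁ + ½ρv₁² + ρg h₁ = P₂ + ½ρv₂² + ρg h₂, so P₂ = P₁ + ½ρ(v₁² − v₂²) − ρg(h₂ − h₁).
P₂ = 588000 + ½·1000·(1.28² − 5.62²) − 1000·9.81·(+8.84) = 588000 + (-15000) − (86700) = 486000 Pa.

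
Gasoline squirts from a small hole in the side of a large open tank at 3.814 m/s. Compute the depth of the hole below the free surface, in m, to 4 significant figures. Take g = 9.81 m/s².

Inverting v = √(2gh) gives h = v² / 2g.
h = 3.814²/(2·9.81) = 14.55/19.62 = 0.7414 m.

0.7414 m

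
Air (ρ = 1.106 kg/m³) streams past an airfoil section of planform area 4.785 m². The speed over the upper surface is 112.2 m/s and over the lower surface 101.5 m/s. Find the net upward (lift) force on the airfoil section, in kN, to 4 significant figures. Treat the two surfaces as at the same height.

F = 6.051 kN

The faster flow above has the lower pressure; Bernoulli (same height) gives ΔP = ½ρ(v_up² − v_low²).
ΔP = ½·1.106·(112.2² − 101.5²) = 1264 Pa.
Lift = ΔP · A = 1264 × 4.785 = 6051 N.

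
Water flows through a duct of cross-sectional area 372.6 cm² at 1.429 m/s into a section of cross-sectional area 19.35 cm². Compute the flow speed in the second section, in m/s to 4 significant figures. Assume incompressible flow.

v₂ ≈ 27.52 m/s

By continuity, v₂ = v₁·A₁/A₂ = 1.429·(372.6/19.35) = 27.52 m/s.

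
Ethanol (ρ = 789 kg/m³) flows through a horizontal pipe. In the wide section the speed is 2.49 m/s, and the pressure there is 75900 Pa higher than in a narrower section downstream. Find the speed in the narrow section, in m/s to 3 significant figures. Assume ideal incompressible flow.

Horizontal Bernoulli: P₁ + ½ρv₁² = P₂ + ½ρv₂², so v₂² = v₁² + 2(P₁ − P₂)/ρ.
v₂ = √(2.49² + 2·75900/789) = √(6.20 + 192) = 14.1 m/s.

v₂ = 14.1 m/s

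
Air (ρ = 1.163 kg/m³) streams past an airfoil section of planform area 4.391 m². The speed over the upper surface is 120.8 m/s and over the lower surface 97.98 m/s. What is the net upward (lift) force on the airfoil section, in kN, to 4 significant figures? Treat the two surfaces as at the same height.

F = 12.75 kN

The faster flow above has the lower pressure; Bernoulli (same height) gives ΔP = ½ρ(v_up² − v_low²).
ΔP = ½·1.163·(120.8² − 97.98²) = 2903 Pa.
Lift = ΔP · A = 2903 × 4.391 = 12750 N.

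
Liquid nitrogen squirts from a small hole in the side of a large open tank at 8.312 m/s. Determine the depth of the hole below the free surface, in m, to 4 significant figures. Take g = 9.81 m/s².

Torricelli: v = √(2gh), so h = v²/(2g).
h = 8.312²/(2·9.81) = 69.09/19.62 = 3.521 m.

3.521 m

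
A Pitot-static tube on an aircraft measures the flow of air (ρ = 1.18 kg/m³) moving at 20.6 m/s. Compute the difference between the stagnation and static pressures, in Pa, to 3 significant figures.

ΔP ≈ 250 Pa

At the stagnation point the flow is brought to rest, so Bernoulli gives P_stag − P_static = ½ρv².
ΔP = ½·1.18·20.6² = 250 Pa.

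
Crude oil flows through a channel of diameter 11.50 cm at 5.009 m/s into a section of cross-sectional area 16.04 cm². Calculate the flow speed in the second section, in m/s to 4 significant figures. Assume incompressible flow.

v₂ ≈ 32.44 m/s

Mass conservation (A₁v₁ = A₂v₂) gives v₂ = 5.009 × 103.9/16.04 = 32.44 m/s.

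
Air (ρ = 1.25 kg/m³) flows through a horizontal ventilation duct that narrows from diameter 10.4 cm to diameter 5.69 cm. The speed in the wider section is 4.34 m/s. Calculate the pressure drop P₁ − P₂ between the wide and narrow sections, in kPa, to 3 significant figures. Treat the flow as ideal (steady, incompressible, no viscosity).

The volume flow rate is constant, so v₂ = (A₁/A₂)v₁ = (84.9/25.4)·4.34 = 14.5 m/s.
The pipe is horizontal, so Bernoulli reduces to P₁ + ½ρv₁² = P₂ + ½ρv₂².
P₁ − P₂ = ½·1.25·(14.5² − 4.34²) = ½·1.25·191 = 120 Pa.

ΔP = 0.120 kPa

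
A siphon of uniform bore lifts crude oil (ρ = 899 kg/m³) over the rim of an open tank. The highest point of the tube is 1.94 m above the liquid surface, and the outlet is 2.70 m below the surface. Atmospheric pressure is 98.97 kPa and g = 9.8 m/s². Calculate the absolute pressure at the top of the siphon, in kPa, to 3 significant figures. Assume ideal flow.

P_top = 58.1 kPa

The outlet speed comes from Torricelli: v = √(2g·2.70) = 7.27 m/s.
The bore is uniform, so the speed at the crest is the same v. Bernoulli surface→crest: P_atm = P_top + ½ρv² + ρg·h_top.
P_top = 98970 − ½·899·7.27² − 899·9.8·1.94 = 58100 Pa.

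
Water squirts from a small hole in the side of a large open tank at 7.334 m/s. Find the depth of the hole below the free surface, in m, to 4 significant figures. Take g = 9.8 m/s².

For a small hole in a large open tank, ½v² = gh, giving h = v²/(2g).
h = 7.334²/(2·9.8) = 53.79/19.60 = 2.744 m.

h ≈ 2.744 m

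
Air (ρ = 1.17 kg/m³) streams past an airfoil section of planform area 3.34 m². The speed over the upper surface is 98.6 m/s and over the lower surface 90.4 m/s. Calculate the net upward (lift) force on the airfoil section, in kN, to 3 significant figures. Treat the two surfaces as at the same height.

The faster flow above has the lower pressure; Bernoulli (same height) gives ΔP = ½ρ(v_up² − v_low²).
ΔP = ½·1.17·(98.6² − 90.4²) = 907 Pa.
Lift = ΔP · A = 907 × 3.34 = 3030 N.

F ≈ 3.03 kN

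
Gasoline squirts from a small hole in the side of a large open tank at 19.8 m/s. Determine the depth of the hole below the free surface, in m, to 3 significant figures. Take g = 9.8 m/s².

h ≈ 20.0 m

Torricelli: v = √(2gh), so h = v²/(2g).
h = 19.8²/(2·9.8) = 392/19.60 = 20.0 m.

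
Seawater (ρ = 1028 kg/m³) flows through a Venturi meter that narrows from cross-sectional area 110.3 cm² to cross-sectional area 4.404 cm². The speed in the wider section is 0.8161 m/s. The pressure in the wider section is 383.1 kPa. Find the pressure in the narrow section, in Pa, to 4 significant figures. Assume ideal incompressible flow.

Continuity gives A₁v₁ = A₂v₂, so v₂ = (110.3 cm²)/(4.404 cm²) × 0.8161 m/s = 20.44 m/s.
Bernoulli (h₁ = h₂): P₁ − P₂ = ½ρ(v₂² − v₁²).
P₂ = P₁ − ½ρ(v₂² − v₁²) = 383100 − ½·1028·(20.44² − 0.8161²) = 383100 − 214400 = 168700 Pa.

168700 Pa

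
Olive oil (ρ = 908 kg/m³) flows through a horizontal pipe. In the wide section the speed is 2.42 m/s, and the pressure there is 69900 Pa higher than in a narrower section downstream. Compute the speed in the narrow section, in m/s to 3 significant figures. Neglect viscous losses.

v₂ ≈ 12.6 m/s

Horizontal Bernoulli: P₁ + ½ρv₁² = P₂ + ½ρv₂², so v₂² = v₁² + 2(P₁ − P₂)/ρ.
v₂ = √(2.42² + 2·69900/908) = √(5.86 + 154) = 12.6 m/s.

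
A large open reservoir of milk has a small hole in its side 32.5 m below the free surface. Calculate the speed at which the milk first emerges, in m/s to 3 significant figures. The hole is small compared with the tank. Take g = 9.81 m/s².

v ≈ 25.3 m/s

Bernoulli from surface to hole (P equal, v_surface ≈ 0): v = √(2gh) = √(2×9.81×32.5) = 25.3 m/s.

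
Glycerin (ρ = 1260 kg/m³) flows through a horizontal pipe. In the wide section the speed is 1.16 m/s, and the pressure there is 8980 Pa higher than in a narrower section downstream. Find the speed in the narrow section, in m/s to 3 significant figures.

v₂ ≈ 3.95 m/s

Horizontal Bernoulli: P₁ + ½ρv₁² = P₂ + ½ρv₂², so v₂² = v₁² + 2(P₁ − P₂)/ρ.
v₂ = √(1.16² + 2·8980/1260) = √(1.35 + 14.3) = 3.95 m/s.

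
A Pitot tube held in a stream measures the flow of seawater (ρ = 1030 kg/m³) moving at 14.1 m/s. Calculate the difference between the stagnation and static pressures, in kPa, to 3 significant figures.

At the stagnation point the flow is brought to rest, so Bernoulli gives P_stag − P_static = ½ρv².
ΔP = ½·1030·14.1² = 102000 Pa.

ΔP ≈ 102 kPa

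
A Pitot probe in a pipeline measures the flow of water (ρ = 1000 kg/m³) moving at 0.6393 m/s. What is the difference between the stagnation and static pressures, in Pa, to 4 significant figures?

ΔP = 204.4 Pa

At the stagnation point the flow is brought to rest, so Bernoulli gives P_stag − P_static = ½ρv².
ΔP = ½·1000·0.6393² = 204.4 Pa.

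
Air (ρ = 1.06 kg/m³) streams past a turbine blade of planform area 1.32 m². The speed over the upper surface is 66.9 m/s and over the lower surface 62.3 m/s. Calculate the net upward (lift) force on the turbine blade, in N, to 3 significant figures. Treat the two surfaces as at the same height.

F ≈ 416 N

With equal heights on the two surfaces, Bernoulli gives P_lower − P_upper = ½ρ(v_upper² − v_lower²).
ΔP = ½·1.06·(66.9² − 62.3²) = 315 Pa.
Lift = ΔP · A = 315 × 1.32 = 416 N.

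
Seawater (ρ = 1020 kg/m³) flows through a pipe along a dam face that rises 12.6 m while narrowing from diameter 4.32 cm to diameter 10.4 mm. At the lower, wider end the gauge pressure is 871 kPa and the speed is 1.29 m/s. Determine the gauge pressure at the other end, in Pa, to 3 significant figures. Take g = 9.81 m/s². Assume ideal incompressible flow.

By continuity, v₂ = v₁·A₁/A₂ = 1.29·(14.7/0.849) = 22.3 m/s.
Energy conservation along the streamline gives P₂ = P₁ − ½ρ(v₂² − v₁²) − ρg(h₂ − h₁).
P₂ = 871000 + ½·1020·(1.29² − 22.3²) − 1020·9.81·(+12.6) = 871000 + (-252000) − (126000) = 493000 Pa.

P₂ = 493000 Pa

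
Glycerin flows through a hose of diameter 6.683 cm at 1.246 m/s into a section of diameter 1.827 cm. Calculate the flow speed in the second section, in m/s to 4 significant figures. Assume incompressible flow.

The volume flow rate is constant, so v₂ = (A₁/A₂)v₁ = (35.08/2.622)·1.246 = 16.67 m/s.

v₂ ≈ 16.67 m/s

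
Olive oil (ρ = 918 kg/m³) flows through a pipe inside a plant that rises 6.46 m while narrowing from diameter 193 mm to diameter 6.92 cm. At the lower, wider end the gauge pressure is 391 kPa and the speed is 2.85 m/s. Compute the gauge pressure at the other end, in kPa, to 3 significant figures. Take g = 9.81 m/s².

P₂ = 111 kPa

Continuity gives A₁v₁ = A₂v₂, so v₂ = (293 cm²)/(37.6 cm²) × 2.85 m/s = 22.2 m/s.
Applying Bernoulli between the two ends and solving for P₂: P₂ = P₁ + ½ρ(v₁² − v₂²) − ρgΔh.
P₂ = 391000 + ½·918·(2.85² − 22.2²) − 918·9.81·(+6.46) = 391000 + (-222000) − (58200) = 111000 Pa.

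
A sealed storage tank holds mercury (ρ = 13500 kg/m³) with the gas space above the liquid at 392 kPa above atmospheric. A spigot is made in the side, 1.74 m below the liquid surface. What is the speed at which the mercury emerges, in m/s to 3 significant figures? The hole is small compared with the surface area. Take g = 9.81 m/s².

Take point 1 at the surface (v₁ ≈ 0) and point 2 at the hole (at atmospheric pressure). Bernoulli: P₁ + ρg h = P_atm + ½ρv₂².
With P₁ − P_atm = 392000 Pa, v₂ = √(2gh + 2ΔP/ρ) = √(2·9.81·1.74 + 2·392000/13500) = 9.60 m/s.

v ≈ 9.60 m/s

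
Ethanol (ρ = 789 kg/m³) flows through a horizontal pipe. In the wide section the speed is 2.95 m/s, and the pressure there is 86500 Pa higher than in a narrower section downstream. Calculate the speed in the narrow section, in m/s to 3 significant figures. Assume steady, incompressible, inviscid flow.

v₂ ≈ 15.1 m/s

Along the level pipe P + ½ρv² is conserved, hence v₂² = v₁² + 2(P₁ − P₂)/ρ.
v₂ = √(2.95² + 2·86500/789) = √(8.70 + 219) = 15.1 m/s.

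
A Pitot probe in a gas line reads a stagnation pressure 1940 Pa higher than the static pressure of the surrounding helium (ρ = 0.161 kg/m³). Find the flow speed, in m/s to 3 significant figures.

Bernoulli between the free stream and the stagnation point: ½ρv² = P_stag − P_static.
v = √(2ΔP/ρ) = √(2·1940/0.161) = 155 m/s.

v = 155 m/s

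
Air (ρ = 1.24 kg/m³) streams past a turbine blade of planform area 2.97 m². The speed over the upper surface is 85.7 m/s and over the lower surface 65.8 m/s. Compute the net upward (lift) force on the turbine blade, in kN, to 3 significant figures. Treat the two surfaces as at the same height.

F ≈ 5.55 kN

The faster flow above has the lower pressure; Bernoulli (same height) gives ΔP = ½ρ(v_up² − v_low²).
ΔP = ½·1.24·(85.7² − 65.8²) = 1870 Pa.
Lift = ΔP · A = 1870 × 2.97 = 5550 N.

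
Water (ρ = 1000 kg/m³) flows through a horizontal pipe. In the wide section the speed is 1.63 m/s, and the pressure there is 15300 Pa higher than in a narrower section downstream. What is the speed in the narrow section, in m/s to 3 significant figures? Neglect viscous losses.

v₂ = 5.77 m/s

Along the level pipe P + ½ρv² is conserved, hence v₂² = v₁² + 2(P₁ − P₂)/ρ.
v₂ = √(1.63² + 2·15300/1000) = √(2.66 + 30.6) = 5.77 m/s.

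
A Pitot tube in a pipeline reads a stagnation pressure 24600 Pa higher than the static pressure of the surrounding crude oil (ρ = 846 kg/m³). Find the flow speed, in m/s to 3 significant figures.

v ≈ 7.63 m/s

At the stagnation point the flow is brought to rest, so Bernoulli gives P_stag − P_static = ½ρv².
v = √(2ΔP/ρ) = √(2·24600/846) = 7.63 m/s.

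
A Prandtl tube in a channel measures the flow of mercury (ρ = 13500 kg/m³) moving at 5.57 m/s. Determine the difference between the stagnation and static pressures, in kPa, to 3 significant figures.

The dynamic pressure equals the rise in static pressure at the stagnation point: ΔP = ½ρv².
ΔP = ½·13500·5.57² = 209000 Pa.

209 kPa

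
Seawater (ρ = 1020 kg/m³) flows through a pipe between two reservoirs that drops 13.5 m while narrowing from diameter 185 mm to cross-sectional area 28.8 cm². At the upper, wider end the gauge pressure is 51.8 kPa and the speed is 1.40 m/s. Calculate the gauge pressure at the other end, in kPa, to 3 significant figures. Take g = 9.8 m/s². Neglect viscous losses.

P₂ ≈ 101 kPa

The volume flow rate is constant, so v₂ = (A₁/A₂)v₁ = (269/28.8)·1.40 = 13.1 m/s.
Applying Bernoulli between the two ends and solving for P₂: P₂ = P₁ + ½ρ(v₁² − v₂²) − ρgΔh.
P₂ = 51800 + ½·1020·(1.40² − 13.1²) − 1020·9.8·(−13.5) = 51800 + (-86100) − (-135000) = 101000 Pa.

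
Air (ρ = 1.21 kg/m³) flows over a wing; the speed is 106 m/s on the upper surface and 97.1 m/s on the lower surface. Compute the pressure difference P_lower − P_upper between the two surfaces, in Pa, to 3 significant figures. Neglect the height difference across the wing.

ΔP = 1090 Pa

Bernoulli (same height): P_lower − P_upper = ½ρ(v_upper² − v_lower²).
ΔP = ½·1.21·(106² − 97.1²) = 1090 Pa.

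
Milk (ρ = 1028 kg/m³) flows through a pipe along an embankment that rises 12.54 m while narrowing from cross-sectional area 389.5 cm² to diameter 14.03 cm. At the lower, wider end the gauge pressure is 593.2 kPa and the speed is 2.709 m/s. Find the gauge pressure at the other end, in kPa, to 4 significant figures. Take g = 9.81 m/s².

Mass conservation (A₁v₁ = A₂v₂) gives v₂ = 2.709 × 389.5/154.6 = 6.825 m/s.
Bernoulli: P₁ + ½ρv₁² + ρg h₁ = P₂ + ½ρv₂² + ρg h₂, so P₂ = P₁ + ½ρ(v₁² − v₂²) − ρg(h₂ − h₁).
P₂ = 593200 + ½·1028·(2.709² − 6.825²) − 1028·9.81·(+12.54) = 593200 + (-20170) − (126500) = 446600 Pa.

P₂ ≈ 446.6 kPa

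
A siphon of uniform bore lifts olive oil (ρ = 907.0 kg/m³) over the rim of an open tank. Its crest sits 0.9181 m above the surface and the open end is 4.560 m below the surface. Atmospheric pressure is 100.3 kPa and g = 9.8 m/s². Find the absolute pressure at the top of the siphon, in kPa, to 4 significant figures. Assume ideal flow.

P_top ≈ 51.61 kPa

The outlet speed comes from Torricelli: v = √(2g·4.560) = 9.454 m/s.
Continuity keeps v the same throughout the tube; from surface to crest, P_atm + 0 = P_top + ½ρv² + ρg·h_top.
P_top = 100300 − ½·907.0·9.454² − 907.0·9.8·0.9181 = 51610 Pa.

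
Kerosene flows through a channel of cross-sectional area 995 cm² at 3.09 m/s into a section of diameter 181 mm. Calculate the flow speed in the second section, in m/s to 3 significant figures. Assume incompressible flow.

The volume flow rate is constant, so v₂ = (A₁/A₂)v₁ = (995/257)·3.09 = 11.9 m/s.

v₂ = 11.9 m/s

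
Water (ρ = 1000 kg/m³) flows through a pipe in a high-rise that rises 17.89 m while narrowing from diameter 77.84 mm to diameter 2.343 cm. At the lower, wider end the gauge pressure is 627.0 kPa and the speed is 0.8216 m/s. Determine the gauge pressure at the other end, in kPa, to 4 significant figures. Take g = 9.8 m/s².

Continuity gives A₁v₁ = A₂v₂, so v₂ = (47.59 cm²)/(4.312 cm²) × 0.8216 m/s = 9.068 m/s.
Energy conservation along the streamline gives P₂ = P₁ − ½ρ(v₂² − v₁²) − ρg(h₂ − h₁).
P₂ = 627000 + ½·1000·(0.8216² − 9.068²) − 1000·9.8·(+17.89) = 627000 + (-40780) − (175300) = 410900 Pa.

P₂ = 410.9 kPa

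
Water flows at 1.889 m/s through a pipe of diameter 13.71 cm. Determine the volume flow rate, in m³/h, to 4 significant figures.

Q = 100.4 m³/h

Q = A·v = 0.01476 m² × 1.889 m/s = 0.02789 m³/s.
Converting: 0.02789 m³/s × 3600 = 100.4 m³/h.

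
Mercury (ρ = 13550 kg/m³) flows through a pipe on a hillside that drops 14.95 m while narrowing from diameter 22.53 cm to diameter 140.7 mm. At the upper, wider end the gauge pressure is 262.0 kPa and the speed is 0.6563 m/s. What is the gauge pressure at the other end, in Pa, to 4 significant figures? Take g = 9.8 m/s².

Continuity gives A₁v₁ = A₂v₂, so v₂ = (398.7 cm²)/(155.5 cm²) × 0.6563 m/s = 1.683 m/s.
Energy conservation along the streamline gives P₂ = P₁ − ½ρ(v₂² − v₁²) − ρg(h₂ − h₁).
P₂ = 262000 + ½·13550·(0.6563² − 1.683²) − 13550·9.8·(−14.95) = 262000 + (-16270) − (-1985000) = 2231000 Pa.

P₂ ≈ 2231000 Pa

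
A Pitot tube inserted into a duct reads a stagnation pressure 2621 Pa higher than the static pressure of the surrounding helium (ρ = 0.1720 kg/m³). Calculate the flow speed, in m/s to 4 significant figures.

The dynamic pressure equals the rise in static pressure at the stagnation point: ΔP = ½ρv².
v = √(2ΔP/ρ) = √(2·2621/0.1720) = 174.6 m/s.

v ≈ 174.6 m/s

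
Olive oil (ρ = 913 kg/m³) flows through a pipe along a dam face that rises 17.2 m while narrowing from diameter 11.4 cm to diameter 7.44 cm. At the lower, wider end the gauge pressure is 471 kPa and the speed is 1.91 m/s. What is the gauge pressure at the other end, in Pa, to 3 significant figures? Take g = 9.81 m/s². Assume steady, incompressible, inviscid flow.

By continuity, v₂ = v₁·A₁/A₂ = 1.91·(102/43.5) = 4.48 m/s.
Energy conservation along the streamline gives P₂ = P₁ − ½ρ(v₂² − v₁²) − ρg(h₂ − h₁).
P₂ = 471000 + ½·913·(1.91² − 4.48²) − 913·9.81·(+17.2) = 471000 + (-7510) − (154000) = 309000 Pa.

309000 Pa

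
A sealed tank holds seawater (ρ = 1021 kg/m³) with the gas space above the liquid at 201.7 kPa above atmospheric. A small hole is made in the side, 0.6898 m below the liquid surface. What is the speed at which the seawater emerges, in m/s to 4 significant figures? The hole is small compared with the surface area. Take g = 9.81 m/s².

v ≈ 20.21 m/s

Take point 1 at the surface (v₁ ≈ 0) and point 2 at the hole (at atmospheric pressure). Bernoulli: P₁ + ρg h = P_atm + ½ρv₂².
With P₁ − P_atm = 201700 Pa, v₂ = √(2gh + 2ΔP/ρ) = √(2·9.81·0.6898 + 2·201700/1021) = 20.21 m/s.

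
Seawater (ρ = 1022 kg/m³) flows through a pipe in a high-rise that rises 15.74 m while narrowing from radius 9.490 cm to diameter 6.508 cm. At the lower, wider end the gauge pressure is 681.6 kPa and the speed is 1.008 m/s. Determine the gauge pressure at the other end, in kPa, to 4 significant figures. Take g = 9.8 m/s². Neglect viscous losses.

The volume flow rate is constant, so v₂ = (A₁/A₂)v₁ = (282.9/33.26)·1.008 = 8.573 m/s.
Energy conservation along the streamline gives P₂ = P₁ − ½ρ(v₂² − v₁²) − ρg(h₂ − h₁).
P₂ = 681600 + ½·1022·(1.008² − 8.573²) − 1022·9.8·(+15.74) = 681600 + (-37040) − (157600) = 486900 Pa.

P₂ ≈ 486.9 kPa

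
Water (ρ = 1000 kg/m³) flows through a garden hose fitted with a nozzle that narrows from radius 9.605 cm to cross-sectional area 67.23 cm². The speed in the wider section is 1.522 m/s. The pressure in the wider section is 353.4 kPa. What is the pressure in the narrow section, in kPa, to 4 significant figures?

P₂ ≈ 333.0 kPa

Mass conservation (A₁v₁ = A₂v₂) gives v₂ = 1.522 × 289.8/67.23 = 6.561 m/s.
The pipe is horizontal, so Bernoulli reduces to P₁ + ½ρv₁² = P₂ + ½ρv₂².
P₂ = P₁ − ½ρ(v₂² − v₁²) = 353400 − ½·1000·(6.561² − 1.522²) = 353400 − 20370 = 333000 Pa.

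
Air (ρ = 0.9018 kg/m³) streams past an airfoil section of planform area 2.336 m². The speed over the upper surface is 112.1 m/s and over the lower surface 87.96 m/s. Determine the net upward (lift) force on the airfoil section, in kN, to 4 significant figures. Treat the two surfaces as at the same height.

F ≈ 5.087 kN

The faster flow above has the lower pressure; Bernoulli (same height) gives ΔP = ½ρ(v_up² − v_low²).
ΔP = ½·0.9018·(112.1² − 87.96²) = 2178 Pa.
Lift = ΔP · A = 2178 × 2.336 = 5087 N.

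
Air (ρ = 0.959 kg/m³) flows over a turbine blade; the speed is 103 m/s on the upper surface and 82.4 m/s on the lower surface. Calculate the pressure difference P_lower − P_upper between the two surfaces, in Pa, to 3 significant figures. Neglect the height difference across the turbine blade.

ΔP ≈ 1830 Pa

Bernoulli (same height): P_lower − P_upper = ½ρ(v_upper² − v_lower²).
ΔP = ½·0.959·(103² − 82.4²) = 1830 Pa.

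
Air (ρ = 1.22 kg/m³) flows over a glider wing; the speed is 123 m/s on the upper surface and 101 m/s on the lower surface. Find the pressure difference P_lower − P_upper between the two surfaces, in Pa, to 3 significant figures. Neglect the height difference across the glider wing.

ΔP ≈ 3010 Pa

Bernoulli (same height): P_lower − P_upper = ½ρ(v_upper² − v_lower²).
ΔP = ½·1.22·(123² − 101²) = 3010 Pa.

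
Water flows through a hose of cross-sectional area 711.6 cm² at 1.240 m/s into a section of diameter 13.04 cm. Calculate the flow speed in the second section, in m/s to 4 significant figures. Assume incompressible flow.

v₂ ≈ 6.607 m/s

Mass conservation (A₁v₁ = A₂v₂) gives v₂ = 1.240 × 711.6/133.6 = 6.607 m/s.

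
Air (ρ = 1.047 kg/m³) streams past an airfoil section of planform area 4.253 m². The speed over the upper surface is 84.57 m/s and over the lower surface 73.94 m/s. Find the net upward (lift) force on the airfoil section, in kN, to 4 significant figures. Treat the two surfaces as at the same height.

F ≈ 3.751 kN

The faster flow above has the lower pressure; Bernoulli (same height) gives ΔP = ½ρ(v_up² − v_low²).
ΔP = ½·1.047·(84.57² − 73.94²) = 882.1 Pa.
Lift = ΔP · A = 882.1 × 4.253 = 3751 N.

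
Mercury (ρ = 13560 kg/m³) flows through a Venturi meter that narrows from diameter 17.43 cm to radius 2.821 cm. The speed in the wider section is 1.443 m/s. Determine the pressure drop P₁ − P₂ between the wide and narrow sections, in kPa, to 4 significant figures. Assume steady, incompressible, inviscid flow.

1272 kPa

Mass conservation (A₁v₁ = A₂v₂) gives v₂ = 1.443 × 238.6/25.00 = 13.77 m/s.
Bernoulli (h₁ = h₂): P₁ − P₂ = ½ρ(v₂² − v₁²).
P₁ − P₂ = ½·13560·(13.77² − 1.443²) = ½·13560·187.6 = 1272000 Pa.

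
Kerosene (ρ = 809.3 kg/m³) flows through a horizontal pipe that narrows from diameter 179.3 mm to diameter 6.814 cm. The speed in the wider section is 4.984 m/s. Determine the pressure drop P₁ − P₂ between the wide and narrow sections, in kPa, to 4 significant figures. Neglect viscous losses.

ΔP ≈ 471.8 kPa

Mass conservation (A₁v₁ = A₂v₂) gives v₂ = 4.984 × 252.5/36.47 = 34.51 m/s.
With no height change, Bernoulli's equation is P₁ + ½ρv₁² = P₂ + ½ρv₂².
P₁ − P₂ = ½·809.3·(34.51² − 4.984²) = ½·809.3·1166 = 471800 Pa.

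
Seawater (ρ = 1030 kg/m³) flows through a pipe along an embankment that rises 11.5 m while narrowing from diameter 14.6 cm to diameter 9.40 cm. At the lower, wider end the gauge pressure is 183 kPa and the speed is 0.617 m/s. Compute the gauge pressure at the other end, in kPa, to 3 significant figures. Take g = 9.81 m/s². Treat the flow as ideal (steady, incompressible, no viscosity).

Continuity gives A₁v₁ = A₂v₂, so v₂ = (167 cm²)/(69.4 cm²) × 0.617 m/s = 1.49 m/s.
Bernoulli: P₁ + ½ρv₁² + ρg h₁ = P₂ + ½ρv₂² + ρg h₂, so P₂ = P₁ + ½ρ(v₁² − v₂²) − ρg(h₂ − h₁).
P₂ = 183000 + ½·1030·(0.617² − 1.49²) − 1030·9.81·(+11.5) = 183000 + (-945) − (116000) = 65900 Pa.

P₂ ≈ 65.9 kPa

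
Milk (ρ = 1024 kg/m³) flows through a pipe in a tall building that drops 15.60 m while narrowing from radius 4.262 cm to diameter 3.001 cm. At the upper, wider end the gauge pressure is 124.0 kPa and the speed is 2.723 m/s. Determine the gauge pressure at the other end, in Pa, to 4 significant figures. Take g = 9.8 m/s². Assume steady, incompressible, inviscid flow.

P₂ ≈ 37240 Pa

By continuity, v₂ = v₁·A₁/A₂ = 2.723·(57.07/7.073) = 21.97 m/s.
Bernoulli: P₁ + ½ρv₁² + ρg h₁ = P₂ + ½ρv₂² + ρg h₂, so P₂ = P₁ + ½ρ(v₁² − v₂²) − ρg(h₂ − h₁).
P₂ = 124000 + ½·1024·(2.723² − 21.97²) − 1024·9.8·(−15.60) = 124000 + (-243300) − (-156500) = 37240 Pa.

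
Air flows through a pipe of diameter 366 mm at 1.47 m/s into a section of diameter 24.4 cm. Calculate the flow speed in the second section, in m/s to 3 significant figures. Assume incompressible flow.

By continuity, v₂ = v₁·A₁/A₂ = 1.47·(1050/468) = 3.31 m/s.

3.31 m/s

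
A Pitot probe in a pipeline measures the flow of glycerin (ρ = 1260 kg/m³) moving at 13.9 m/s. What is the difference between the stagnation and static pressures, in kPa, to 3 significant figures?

ΔP ≈ 122 kPa

Bernoulli between the free stream and the stagnation point: ½ρv² = P_stag − P_static.
ΔP = ½·1260·13.9² = 122000 Pa.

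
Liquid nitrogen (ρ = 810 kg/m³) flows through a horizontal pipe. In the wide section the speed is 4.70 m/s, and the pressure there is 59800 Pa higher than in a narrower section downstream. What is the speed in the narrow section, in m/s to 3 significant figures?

v₂ ≈ 13.0 m/s

With h₁ = h₂, rearranging Bernoulli gives v₂ = √(v₁² + 2ΔP/ρ).
v₂ = √(4.70² + 2·59800/810) = √(22.1 + 148) = 13.0 m/s.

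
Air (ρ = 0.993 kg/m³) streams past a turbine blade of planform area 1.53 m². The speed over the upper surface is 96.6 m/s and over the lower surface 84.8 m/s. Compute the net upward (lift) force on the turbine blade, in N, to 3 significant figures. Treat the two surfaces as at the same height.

With equal heights on the two surfaces, Bernoulli gives P_lower − P_upper = ½ρ(v_upper² − v_lower²).
ΔP = ½·0.993·(96.6² − 84.8²) = 1060 Pa.
Lift = ΔP · A = 1060 × 1.53 = 1630 N.

F = 1630 N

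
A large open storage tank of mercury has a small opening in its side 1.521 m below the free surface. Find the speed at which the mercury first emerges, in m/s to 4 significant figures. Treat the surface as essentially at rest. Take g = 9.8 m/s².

v ≈ 5.460 m/s

Bernoulli from surface to hole (P equal, v_surface ≈ 0): v = √(2gh) = √(2×9.8×1.521) = 5.460 m/s.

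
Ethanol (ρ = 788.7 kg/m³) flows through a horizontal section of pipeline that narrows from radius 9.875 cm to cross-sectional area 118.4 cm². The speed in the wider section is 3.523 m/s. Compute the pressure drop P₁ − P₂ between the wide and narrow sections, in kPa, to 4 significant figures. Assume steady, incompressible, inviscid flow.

27.87 kPa

The volume flow rate is constant, so v₂ = (A₁/A₂)v₁ = (306.4/118.4)·3.523 = 9.116 m/s.
With no height change, Bernoulli's equation is P₁ + ½ρv₁² = P₂ + ½ρv₂².
P₁ − P₂ = ½·788.7·(9.116² − 3.523²) = ½·788.7·70.68 = 27870 Pa.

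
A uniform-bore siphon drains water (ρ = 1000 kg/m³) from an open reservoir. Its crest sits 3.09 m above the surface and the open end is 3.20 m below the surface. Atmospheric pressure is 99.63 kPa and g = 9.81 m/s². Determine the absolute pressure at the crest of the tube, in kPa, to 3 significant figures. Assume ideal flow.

Bernoulli surface→outlet gives ½v² = g·h_out, so v = √(2·9.81·3.20) = 7.92 m/s.
With constant cross-section the crest speed equals v; applying Bernoulli from the surface up to the crest, P_top = P_atm − ½ρv² − ρg·h_top.
P_top = 99630 − ½·1000·7.92² − 1000·9.81·3.09 = 37900 Pa.

P_top = 37.9 kPa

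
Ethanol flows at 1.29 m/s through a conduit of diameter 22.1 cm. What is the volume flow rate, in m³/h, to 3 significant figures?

Q = 178 m³/h

Q = A·v = 0.0384 m² × 1.29 m/s = 0.0495 m³/s.
Converting: 0.0495 m³/s × 3600 = 178 m³/h.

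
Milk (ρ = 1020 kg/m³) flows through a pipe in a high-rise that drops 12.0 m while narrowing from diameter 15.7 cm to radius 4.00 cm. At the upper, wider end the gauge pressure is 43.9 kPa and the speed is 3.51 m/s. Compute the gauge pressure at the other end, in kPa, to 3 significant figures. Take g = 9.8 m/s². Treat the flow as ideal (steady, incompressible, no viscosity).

The volume flow rate is constant, so v₂ = (A₁/A₂)v₁ = (194/50.3)·3.51 = 13.5 m/s.
Energy conservation along the streamline gives P₂ = P₁ − ½ρ(v₂² − v₁²) − ρg(h₂ − h₁).
P₂ = 43900 + ½·1020·(3.51² − 13.5²) − 1020·9.8·(−12.0) = 43900 + (-86900) − (-120000) = 76900 Pa.

P₂ ≈ 76.9 kPa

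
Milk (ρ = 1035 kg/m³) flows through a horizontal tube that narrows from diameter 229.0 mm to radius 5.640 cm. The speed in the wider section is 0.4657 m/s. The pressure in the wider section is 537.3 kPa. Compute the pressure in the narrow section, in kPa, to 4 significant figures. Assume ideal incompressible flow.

535.5 kPa

The volume flow rate is constant, so v₂ = (A₁/A₂)v₁ = (411.9/99.93)·0.4657 = 1.919 m/s.
The pipe is horizontal, so Bernoulli reduces to P₁ + ½ρv₁² = P₂ + ½ρv₂².
P₂ = P₁ − ½ρ(v₂² − v₁²) = 537300 − ½·1035·(1.919² − 0.4657²) = 537300 − 1794 = 535500 Pa.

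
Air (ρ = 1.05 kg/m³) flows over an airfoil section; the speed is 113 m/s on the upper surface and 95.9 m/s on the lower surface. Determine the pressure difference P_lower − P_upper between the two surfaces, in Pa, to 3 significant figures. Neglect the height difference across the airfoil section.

The pressure is lower where the speed is higher: ΔP = ½ρ(v_up² − v_low²).
ΔP = ½·1.05·(113² − 95.9²) = 1880 Pa.

ΔP = 1880 Pa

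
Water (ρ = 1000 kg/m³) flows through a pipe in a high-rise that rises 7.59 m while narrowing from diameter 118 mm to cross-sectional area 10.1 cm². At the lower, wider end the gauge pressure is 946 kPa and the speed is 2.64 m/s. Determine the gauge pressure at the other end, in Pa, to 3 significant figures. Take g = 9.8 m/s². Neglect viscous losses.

Continuity gives A₁v₁ = A₂v₂, so v₂ = (109 cm²)/(10.1 cm²) × 2.64 m/s = 28.6 m/s.
Energy conservation along the streamline gives P₂ = P₁ − ½ρ(v₂² − v₁²) − ρg(h₂ − h₁).
P₂ = 946000 + ½·1000·(2.64² − 28.6²) − 1000·9.8·(+7.59) = 946000 + (-405000) − (74400) = 467000 Pa.

P₂ ≈ 467000 Pa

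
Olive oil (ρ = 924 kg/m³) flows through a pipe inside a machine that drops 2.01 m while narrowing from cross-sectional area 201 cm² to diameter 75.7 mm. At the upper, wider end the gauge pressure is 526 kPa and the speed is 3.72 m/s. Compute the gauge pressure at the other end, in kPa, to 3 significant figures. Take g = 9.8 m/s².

423 kPa

By continuity, v₂ = v₁·A₁/A₂ = 3.72·(201/45.0) = 16.6 m/s.
Applying Bernoulli between the two ends and solving for P₂: P₂ = P₁ + ½ρ(v₁² − v₂²) − ρgΔh.
P₂ = 526000 + ½·924·(3.72² − 16.6²) − 924·9.8·(−2.01) = 526000 + (-121000) − (-18200) = 423000 Pa.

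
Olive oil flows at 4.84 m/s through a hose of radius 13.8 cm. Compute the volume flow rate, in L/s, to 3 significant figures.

290 L/s

Q = A·v = 0.0598 m² × 4.84 m/s = 0.290 m³/s.
Converting: 0.290 m³/s × 1000 = 290 L/s.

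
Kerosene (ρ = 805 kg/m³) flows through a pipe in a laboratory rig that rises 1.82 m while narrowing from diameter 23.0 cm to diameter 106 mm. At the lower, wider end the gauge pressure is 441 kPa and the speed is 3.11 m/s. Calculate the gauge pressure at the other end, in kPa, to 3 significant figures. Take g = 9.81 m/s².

P₂ ≈ 344 kPa

By continuity, v₂ = v₁·A₁/A₂ = 3.11·(415/88.2) = 14.6 m/s.
Bernoulli: P₁ + ½ρv₁² + ρg h₁ = P₂ + ½ρv₂² + ρg h₂, so P₂ = P₁ + ½ρ(v₁² − v₂²) − ρg(h₂ − h₁).
P₂ = 441000 + ½·805·(3.11² − 14.6²) − 805·9.81·(+1.82) = 441000 + (-82400) − (14400) = 344000 Pa.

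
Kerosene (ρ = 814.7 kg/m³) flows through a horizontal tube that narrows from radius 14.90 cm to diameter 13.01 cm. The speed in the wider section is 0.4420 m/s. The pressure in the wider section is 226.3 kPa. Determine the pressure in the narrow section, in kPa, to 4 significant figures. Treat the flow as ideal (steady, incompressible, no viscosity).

P₂ ≈ 224.2 kPa

Continuity gives A₁v₁ = A₂v₂, so v₂ = (697.5 cm²)/(132.9 cm²) × 0.4420 m/s = 2.319 m/s.
The pipe is horizontal, so Bernoulli reduces to P₁ + ½ρv₁² = P₂ + ½ρv₂².
P₂ = P₁ − ½ρ(v₂² − v₁²) = 226300 − ½·814.7·(2.319² − 0.4420²) = 226300 − 2111 = 224200 Pa.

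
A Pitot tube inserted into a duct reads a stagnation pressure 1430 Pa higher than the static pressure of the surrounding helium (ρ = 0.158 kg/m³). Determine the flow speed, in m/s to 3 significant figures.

The dynamic pressure equals the rise in static pressure at the stagnation point: ΔP = ½ρv².
v = √(2ΔP/ρ) = √(2·1430/0.158) = 135 m/s.

v = 135 m/s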